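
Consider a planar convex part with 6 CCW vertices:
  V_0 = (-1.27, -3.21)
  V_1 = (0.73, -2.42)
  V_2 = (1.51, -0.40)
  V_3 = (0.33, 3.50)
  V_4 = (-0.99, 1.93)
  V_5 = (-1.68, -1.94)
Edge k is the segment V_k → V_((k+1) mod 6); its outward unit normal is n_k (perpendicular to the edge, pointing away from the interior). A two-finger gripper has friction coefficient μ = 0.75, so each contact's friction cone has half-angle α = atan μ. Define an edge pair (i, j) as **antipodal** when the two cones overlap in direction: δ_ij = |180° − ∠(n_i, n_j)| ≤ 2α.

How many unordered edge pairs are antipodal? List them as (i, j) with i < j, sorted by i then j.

count = 8; pairs: (0,3), (0,4), (1,3), (1,4), (1,5), (2,3), (2,4), (2,5)

α = atan 0.75 = 36.87°;  2α = 73.74°
n_0 = (+0.3674, -0.9301)
n_1 = (+0.9329, -0.3602)
n_2 = (+0.9571, +0.2896)
n_3 = (-0.7654, +0.6435)
n_4 = (-0.9845, +0.1755)
n_5 = (-0.9516, -0.3072)
  (0,1): δ = 132.67°  ·
  (0,2): δ = 94.72°  ·
  (0,3): δ = 28.39°  ✓
  (0,4): δ = 58.34°  ✓
  (0,5): δ = 86.34°  ·
  (1,2): δ = 142.05°  ·
  (1,3): δ = 18.94°  ✓
  (1,4): δ = 11.00°  ✓
  (1,5): δ = 39.01°  ✓
  (2,3): δ = 56.89°  ✓
  (2,4): δ = 26.94°  ✓
  (2,5): δ = 1.06°  ✓
  (3,4): δ = 150.05°  ·
  (3,5): δ = 122.05°  ·
  (4,5): δ = 152.00°  ·
antipodal pairs: 8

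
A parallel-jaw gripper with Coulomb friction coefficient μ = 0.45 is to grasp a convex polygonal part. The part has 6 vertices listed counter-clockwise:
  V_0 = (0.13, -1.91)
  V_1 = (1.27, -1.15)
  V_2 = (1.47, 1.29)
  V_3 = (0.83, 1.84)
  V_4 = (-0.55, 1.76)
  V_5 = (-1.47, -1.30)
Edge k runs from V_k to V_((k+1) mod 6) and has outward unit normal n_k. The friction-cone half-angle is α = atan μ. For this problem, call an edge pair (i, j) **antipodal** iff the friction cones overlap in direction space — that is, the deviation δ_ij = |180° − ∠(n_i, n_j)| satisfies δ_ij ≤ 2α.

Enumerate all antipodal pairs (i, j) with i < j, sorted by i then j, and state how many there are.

count = 5; pairs: (0,3), (0,4), (1,4), (2,5), (3,5)

α = atan 0.45 = 24.23°;  2α = 48.46°
n_0 = (+0.5547, -0.8321)
n_1 = (+0.9967, -0.0817)
n_2 = (+0.6518, +0.7584)
n_3 = (-0.0579, +0.9983)
n_4 = (-0.9577, +0.2879)
n_5 = (-0.3562, -0.9344)
  (0,1): δ = 128.38°  ·
  (0,2): δ = 74.37°  ·
  (0,3): δ = 30.37°  ✓
  (0,4): δ = 39.58°  ✓
  (0,5): δ = 125.44°  ·
  (1,2): δ = 125.99°  ·
  (1,3): δ = 82.00°  ·
  (1,4): δ = 12.05°  ✓
  (1,5): δ = 73.82°  ·
  (2,3): δ = 136.01°  ·
  (2,4): δ = 66.06°  ·
  (2,5): δ = 19.81°  ✓
  (3,4): δ = 110.05°  ·
  (3,5): δ = 24.19°  ✓
  (4,5): δ = 94.14°  ·
antipodal pairs: 5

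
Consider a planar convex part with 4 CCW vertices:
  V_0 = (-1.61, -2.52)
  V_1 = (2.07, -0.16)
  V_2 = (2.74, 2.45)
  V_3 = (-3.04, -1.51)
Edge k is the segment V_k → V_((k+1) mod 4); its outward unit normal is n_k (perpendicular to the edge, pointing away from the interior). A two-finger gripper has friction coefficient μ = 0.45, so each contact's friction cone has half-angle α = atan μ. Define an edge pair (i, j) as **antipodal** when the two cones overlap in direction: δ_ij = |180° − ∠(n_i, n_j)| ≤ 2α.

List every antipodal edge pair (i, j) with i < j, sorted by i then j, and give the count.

count = 2; pairs: (0,2), (1,2)

α = atan 0.45 = 24.23°;  2α = 48.46°
n_0 = (+0.5398, -0.8418)
n_1 = (+0.9686, -0.2486)
n_2 = (-0.5652, +0.8250)
n_3 = (-0.5769, -0.8168)
  (0,1): δ = 137.07°  ·
  (0,2): δ = 1.74°  ✓
  (0,3): δ = 112.09°  ·
  (1,2): δ = 41.19°  ✓
  (1,3): δ = 69.16°  ·
  (2,3): δ = 69.65°  ·
antipodal pairs: 2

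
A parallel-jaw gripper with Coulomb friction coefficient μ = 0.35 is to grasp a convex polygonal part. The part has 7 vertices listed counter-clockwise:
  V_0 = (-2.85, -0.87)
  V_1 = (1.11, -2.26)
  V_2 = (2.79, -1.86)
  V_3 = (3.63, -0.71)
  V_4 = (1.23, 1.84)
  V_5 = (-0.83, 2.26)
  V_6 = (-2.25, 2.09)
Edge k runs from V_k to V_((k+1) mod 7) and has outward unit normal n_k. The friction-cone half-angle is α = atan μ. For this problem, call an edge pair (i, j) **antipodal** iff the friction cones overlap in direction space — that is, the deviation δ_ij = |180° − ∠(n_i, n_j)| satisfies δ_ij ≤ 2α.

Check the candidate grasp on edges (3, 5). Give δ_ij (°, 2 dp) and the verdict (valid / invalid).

δ = 126.44°, invalid

α = atan 0.35 = 19.29°;  2α = 38.58°
edge 3: e_3 = (-2.40, +2.55);  n_3 = (+0.7282, +0.6854)
edge 5: e_5 = (-1.42, -0.17);  n_5 = (-0.1189, +0.9929)
∠(n_3, n_5) = 53.56°
δ = |180° − 53.56°| = 126.44°
126.44° > 2α = 38.58°  →  invalid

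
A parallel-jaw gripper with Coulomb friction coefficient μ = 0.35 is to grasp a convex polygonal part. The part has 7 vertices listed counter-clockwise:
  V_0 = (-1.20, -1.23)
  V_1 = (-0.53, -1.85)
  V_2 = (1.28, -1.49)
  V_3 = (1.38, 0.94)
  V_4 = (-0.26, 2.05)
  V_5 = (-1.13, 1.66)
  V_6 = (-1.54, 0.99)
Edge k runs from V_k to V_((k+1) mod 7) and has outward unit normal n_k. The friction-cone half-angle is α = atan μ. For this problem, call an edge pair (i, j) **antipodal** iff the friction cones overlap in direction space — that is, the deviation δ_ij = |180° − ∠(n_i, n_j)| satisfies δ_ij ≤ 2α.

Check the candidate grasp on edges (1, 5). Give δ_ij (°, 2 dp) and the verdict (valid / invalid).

δ = 47.29°, invalid

α = atan 0.35 = 19.29°;  2α = 38.58°
edge 1: e_1 = (+1.81, +0.36);  n_1 = (+0.1951, -0.9808)
edge 5: e_5 = (-0.41, -0.67);  n_5 = (-0.8530, +0.5220)
∠(n_1, n_5) = 132.71°
δ = |180° − 132.71°| = 47.29°
47.29° > 2α = 38.58°  →  invalid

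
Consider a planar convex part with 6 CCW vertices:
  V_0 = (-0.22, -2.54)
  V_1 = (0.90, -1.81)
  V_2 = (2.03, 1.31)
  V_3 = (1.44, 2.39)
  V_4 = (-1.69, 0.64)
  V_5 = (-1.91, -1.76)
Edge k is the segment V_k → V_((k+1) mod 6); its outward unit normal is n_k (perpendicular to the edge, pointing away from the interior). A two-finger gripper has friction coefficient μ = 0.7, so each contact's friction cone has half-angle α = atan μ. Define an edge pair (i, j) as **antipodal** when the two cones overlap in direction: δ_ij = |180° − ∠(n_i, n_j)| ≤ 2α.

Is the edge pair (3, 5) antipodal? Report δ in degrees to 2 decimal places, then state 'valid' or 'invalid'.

δ = 53.98°, valid

α = atan 0.7 = 34.99°;  2α = 69.98°
edge 3: e_3 = (-3.13, -1.75);  n_3 = (-0.4880, +0.8728)
edge 5: e_5 = (+1.69, -0.78);  n_5 = (-0.4191, -0.9080)
∠(n_3, n_5) = 126.02°
δ = |180° − 126.02°| = 53.98°
53.98° ≤ 2α = 69.98°  →  valid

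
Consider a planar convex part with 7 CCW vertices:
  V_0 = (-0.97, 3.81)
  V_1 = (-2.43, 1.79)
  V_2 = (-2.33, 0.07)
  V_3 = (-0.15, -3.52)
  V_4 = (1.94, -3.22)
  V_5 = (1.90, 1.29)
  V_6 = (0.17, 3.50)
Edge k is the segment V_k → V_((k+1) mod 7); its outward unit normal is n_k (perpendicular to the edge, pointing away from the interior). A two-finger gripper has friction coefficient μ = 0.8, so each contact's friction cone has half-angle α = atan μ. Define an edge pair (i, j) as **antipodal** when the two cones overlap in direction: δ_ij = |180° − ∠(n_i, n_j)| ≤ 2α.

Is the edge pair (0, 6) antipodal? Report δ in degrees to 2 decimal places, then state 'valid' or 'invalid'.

α = atan 0.8 = 38.66°;  2α = 77.32°
edge 0: e_0 = (-1.46, -2.02);  n_0 = (-0.8105, +0.5858)
edge 6: e_6 = (-1.14, +0.31);  n_6 = (+0.2624, +0.9650)
∠(n_0, n_6) = 69.35°
δ = |180° − 69.35°| = 110.65°
110.65° > 2α = 77.32°  →  invalid

δ = 110.65°, invalid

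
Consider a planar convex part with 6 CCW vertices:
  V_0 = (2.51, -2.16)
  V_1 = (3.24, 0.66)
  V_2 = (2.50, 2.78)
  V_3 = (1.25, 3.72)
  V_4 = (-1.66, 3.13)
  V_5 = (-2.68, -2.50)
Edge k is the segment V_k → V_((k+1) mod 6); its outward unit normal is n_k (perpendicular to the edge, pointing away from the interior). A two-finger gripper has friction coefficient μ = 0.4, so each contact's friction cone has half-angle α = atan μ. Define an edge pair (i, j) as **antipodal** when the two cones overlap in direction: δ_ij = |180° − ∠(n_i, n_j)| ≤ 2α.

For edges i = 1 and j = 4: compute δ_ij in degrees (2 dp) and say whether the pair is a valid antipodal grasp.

δ = 29.51°, valid

α = atan 0.4 = 21.80°;  2α = 43.60°
edge 1: e_1 = (-0.74, +2.12);  n_1 = (+0.9441, +0.3296)
edge 4: e_4 = (-1.02, -5.63);  n_4 = (-0.9840, +0.1783)
∠(n_1, n_4) = 150.49°
δ = |180° − 150.49°| = 29.51°
29.51° ≤ 2α = 43.60°  →  valid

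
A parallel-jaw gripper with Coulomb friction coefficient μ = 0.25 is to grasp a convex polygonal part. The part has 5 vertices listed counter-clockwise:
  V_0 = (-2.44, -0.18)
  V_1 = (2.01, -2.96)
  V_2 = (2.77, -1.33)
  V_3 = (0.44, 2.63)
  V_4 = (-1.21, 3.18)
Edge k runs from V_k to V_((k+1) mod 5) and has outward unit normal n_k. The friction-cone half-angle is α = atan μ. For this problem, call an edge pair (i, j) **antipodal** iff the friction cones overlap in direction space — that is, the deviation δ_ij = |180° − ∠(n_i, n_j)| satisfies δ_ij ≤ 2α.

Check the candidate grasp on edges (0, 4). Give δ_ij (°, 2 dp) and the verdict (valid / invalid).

δ = 101.89°, invalid

α = atan 0.25 = 14.04°;  2α = 28.07°
edge 0: e_0 = (+4.45, -2.78);  n_0 = (-0.5298, -0.8481)
edge 4: e_4 = (-1.23, -3.36);  n_4 = (-0.9391, +0.3438)
∠(n_0, n_4) = 78.11°
δ = |180° − 78.11°| = 101.89°
101.89° > 2α = 28.07°  →  invalid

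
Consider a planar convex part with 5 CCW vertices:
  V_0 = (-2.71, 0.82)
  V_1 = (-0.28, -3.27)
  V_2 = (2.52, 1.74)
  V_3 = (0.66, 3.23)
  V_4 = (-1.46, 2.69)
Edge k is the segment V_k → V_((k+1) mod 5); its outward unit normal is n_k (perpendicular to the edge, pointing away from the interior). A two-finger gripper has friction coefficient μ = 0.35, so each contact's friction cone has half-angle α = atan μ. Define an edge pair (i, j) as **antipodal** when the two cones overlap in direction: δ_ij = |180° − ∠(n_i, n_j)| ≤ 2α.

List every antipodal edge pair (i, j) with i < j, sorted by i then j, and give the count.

α = atan 0.35 = 19.29°;  2α = 38.58°
n_0 = (-0.8597, -0.5108)
n_1 = (+0.8729, -0.4879)
n_2 = (+0.6252, +0.7805)
n_3 = (-0.2468, +0.9691)
n_4 = (-0.8314, +0.5557)
  (0,1): δ = 59.92°  ·
  (0,2): δ = 20.59°  ✓
  (0,3): δ = 73.57°  ·
  (0,4): δ = 115.52°  ·
  (1,2): δ = 99.50°  ·
  (1,3): δ = 46.51°  ·
  (1,4): δ = 4.56°  ✓
  (2,3): δ = 127.01°  ·
  (2,4): δ = 85.06°  ·
  (3,4): δ = 138.05°  ·
antipodal pairs: 2

count = 2; pairs: (0,2), (1,4)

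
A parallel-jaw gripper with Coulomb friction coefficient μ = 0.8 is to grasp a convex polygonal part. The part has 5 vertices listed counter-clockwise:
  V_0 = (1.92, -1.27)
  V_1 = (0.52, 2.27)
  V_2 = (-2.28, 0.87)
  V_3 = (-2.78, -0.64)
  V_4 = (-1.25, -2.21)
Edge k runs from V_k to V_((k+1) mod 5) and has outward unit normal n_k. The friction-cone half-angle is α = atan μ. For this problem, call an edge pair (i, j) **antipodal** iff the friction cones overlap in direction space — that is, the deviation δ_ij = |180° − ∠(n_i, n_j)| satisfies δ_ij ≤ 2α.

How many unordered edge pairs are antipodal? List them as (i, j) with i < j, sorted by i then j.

count = 5; pairs: (0,2), (0,3), (1,3), (1,4), (2,4)

α = atan 0.8 = 38.66°;  2α = 77.32°
n_0 = (+0.9299, +0.3678)
n_1 = (-0.4472, +0.8944)
n_2 = (-0.9493, +0.3143)
n_3 = (-0.7162, -0.6979)
n_4 = (+0.2843, -0.9587)
  (0,1): δ = 85.01°  ·
  (0,2): δ = 39.90°  ✓
  (0,3): δ = 22.68°  ✓
  (0,4): δ = 84.94°  ·
  (1,2): δ = 134.89°  ·
  (1,3): δ = 72.30°  ✓
  (1,4): δ = 10.05°  ✓
  (2,3): δ = 117.42°  ·
  (2,4): δ = 55.16°  ✓
  (3,4): δ = 117.74°  ·
antipodal pairs: 5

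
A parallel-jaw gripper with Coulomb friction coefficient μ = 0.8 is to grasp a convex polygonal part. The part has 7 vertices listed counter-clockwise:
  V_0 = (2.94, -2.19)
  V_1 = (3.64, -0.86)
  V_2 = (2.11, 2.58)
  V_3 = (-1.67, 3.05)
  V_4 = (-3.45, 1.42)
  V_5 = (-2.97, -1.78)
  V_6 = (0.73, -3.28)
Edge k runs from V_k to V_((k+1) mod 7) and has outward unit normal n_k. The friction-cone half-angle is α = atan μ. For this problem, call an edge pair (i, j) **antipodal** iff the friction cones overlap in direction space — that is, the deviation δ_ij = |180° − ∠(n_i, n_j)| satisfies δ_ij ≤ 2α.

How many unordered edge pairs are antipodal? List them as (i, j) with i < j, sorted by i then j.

count = 12; pairs: (0,2), (0,3), (0,4), (1,3), (1,4), (1,5), (2,4), (2,5), (2,6), (3,5), (3,6), (4,6)

α = atan 0.8 = 38.66°;  2α = 77.32°
n_0 = (+0.8849, -0.4657)
n_1 = (+0.9137, +0.4064)
n_2 = (+0.1234, +0.9924)
n_3 = (-0.6753, +0.7375)
n_4 = (-0.9889, -0.1483)
n_5 = (-0.3757, -0.9267)
n_6 = (+0.4423, -0.8968)
  (0,1): δ = 128.26°  ·
  (0,2): δ = 69.33°  ✓
  (0,3): δ = 19.76°  ✓
  (0,4): δ = 36.29°  ✓
  (0,5): δ = 95.69°  ·
  (0,6): δ = 144.01°  ·
  (1,2): δ = 121.07°  ·
  (1,3): δ = 71.50°  ✓
  (1,4): δ = 15.45°  ✓
  (1,5): δ = 43.95°  ✓
  (1,6): δ = 92.28°  ·
  (2,3): δ = 130.43°  ·
  (2,4): δ = 74.38°  ✓
  (2,5): δ = 14.98°  ✓
  (2,6): δ = 33.34°  ✓
  (3,4): δ = 123.95°  ·
  (3,5): δ = 64.55°  ✓
  (3,6): δ = 16.23°  ✓
  (4,5): δ = 120.60°  ·
  (4,6): δ = 72.28°  ✓
  (5,6): δ = 131.68°  ·
antipodal pairs: 12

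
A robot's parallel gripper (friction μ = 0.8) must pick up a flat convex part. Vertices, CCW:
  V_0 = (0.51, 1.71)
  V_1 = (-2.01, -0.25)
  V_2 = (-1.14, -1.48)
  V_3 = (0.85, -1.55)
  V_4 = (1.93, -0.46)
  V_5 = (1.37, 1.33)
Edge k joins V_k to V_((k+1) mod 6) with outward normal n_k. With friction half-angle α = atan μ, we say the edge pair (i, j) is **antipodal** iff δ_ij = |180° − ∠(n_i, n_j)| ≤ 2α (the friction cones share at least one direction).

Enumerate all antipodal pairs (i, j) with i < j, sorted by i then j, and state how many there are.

count = 8; pairs: (0,2), (0,3), (0,4), (1,4), (1,5), (2,4), (2,5), (3,5)

α = atan 0.8 = 38.66°;  2α = 77.32°
n_0 = (-0.6139, +0.7894)
n_1 = (-0.8164, -0.5775)
n_2 = (-0.0352, -0.9994)
n_3 = (+0.7104, -0.7038)
n_4 = (+0.9544, +0.2986)
n_5 = (+0.4042, +0.9147)
  (0,1): δ = 92.60°  ·
  (0,2): δ = 39.89°  ✓
  (0,3): δ = 7.39°  ✓
  (0,4): δ = 69.50°  ✓
  (0,5): δ = 118.29°  ·
  (1,2): δ = 127.29°  ·
  (1,3): δ = 80.01°  ·
  (1,4): δ = 17.90°  ✓
  (1,5): δ = 30.89°  ✓
  (2,3): δ = 132.72°  ·
  (2,4): δ = 70.61°  ✓
  (2,5): δ = 21.82°  ✓
  (3,4): δ = 117.89°  ·
  (3,5): δ = 69.10°  ✓
  (4,5): δ = 131.21°  ·
antipodal pairs: 8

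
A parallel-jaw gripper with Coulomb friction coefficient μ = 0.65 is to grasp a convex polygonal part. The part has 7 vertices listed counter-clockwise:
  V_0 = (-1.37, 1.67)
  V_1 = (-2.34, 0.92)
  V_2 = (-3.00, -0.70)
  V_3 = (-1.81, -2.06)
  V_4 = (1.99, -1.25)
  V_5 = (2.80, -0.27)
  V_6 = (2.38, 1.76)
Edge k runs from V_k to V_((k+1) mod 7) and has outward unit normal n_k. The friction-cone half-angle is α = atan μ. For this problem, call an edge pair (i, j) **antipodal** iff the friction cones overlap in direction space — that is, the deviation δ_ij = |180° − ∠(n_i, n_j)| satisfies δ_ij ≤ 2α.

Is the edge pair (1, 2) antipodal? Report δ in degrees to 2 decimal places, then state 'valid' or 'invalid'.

α = atan 0.65 = 33.02°;  2α = 66.05°
edge 1: e_1 = (-0.66, -1.62);  n_1 = (-0.9261, +0.3773)
edge 2: e_2 = (+1.19, -1.36);  n_2 = (-0.7526, -0.6585)
∠(n_1, n_2) = 63.35°
δ = |180° − 63.35°| = 116.65°
116.65° > 2α = 66.05°  →  invalid

δ = 116.65°, invalid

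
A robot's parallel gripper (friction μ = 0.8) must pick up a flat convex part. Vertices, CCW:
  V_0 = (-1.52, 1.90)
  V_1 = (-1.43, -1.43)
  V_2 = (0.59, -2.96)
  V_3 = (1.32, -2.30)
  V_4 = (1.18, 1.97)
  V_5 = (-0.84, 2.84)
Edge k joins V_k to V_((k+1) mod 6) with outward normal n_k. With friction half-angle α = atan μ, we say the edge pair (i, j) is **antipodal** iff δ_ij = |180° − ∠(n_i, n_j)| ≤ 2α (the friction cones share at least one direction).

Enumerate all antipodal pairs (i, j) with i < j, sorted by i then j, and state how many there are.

α = atan 0.8 = 38.66°;  2α = 77.32°
n_0 = (-0.9996, -0.0270)
n_1 = (-0.6038, -0.7971)
n_2 = (+0.6706, -0.7418)
n_3 = (+0.9995, +0.0328)
n_4 = (+0.3956, +0.9184)
n_5 = (-0.8102, +0.5861)
  (0,1): δ = 128.69°  ·
  (0,2): δ = 49.43°  ✓
  (0,3): δ = 0.33°  ✓
  (0,4): δ = 65.15°  ✓
  (0,5): δ = 142.57°  ·
  (1,2): δ = 100.74°  ·
  (1,3): δ = 50.98°  ✓
  (1,4): δ = 13.84°  ✓
  (1,5): δ = 91.26°  ·
  (2,3): δ = 130.24°  ·
  (2,4): δ = 65.42°  ✓
  (2,5): δ = 12.00°  ✓
  (3,4): δ = 115.18°  ·
  (3,5): δ = 37.76°  ✓
  (4,5): δ = 102.58°  ·
antipodal pairs: 8

count = 8; pairs: (0,2), (0,3), (0,4), (1,3), (1,4), (2,4), (2,5), (3,5)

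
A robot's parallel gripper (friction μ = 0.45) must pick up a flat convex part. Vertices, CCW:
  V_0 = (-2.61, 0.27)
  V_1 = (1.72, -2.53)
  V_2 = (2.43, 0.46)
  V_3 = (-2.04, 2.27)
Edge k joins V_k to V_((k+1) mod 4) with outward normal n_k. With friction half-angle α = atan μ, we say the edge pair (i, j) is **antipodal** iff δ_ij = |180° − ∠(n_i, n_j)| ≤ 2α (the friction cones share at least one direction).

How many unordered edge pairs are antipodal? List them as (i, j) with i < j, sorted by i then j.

count = 2; pairs: (0,2), (1,3)

α = atan 0.45 = 24.23°;  2α = 48.46°
n_0 = (-0.5430, -0.8397)
n_1 = (+0.9729, -0.2310)
n_2 = (+0.3753, +0.9269)
n_3 = (-0.9617, +0.2741)
  (0,1): δ = 70.47°  ·
  (0,2): δ = 10.84°  ✓
  (0,3): δ = 106.98°  ·
  (1,2): δ = 98.69°  ·
  (1,3): δ = 2.55°  ✓
  (2,3): δ = 83.86°  ·
antipodal pairs: 2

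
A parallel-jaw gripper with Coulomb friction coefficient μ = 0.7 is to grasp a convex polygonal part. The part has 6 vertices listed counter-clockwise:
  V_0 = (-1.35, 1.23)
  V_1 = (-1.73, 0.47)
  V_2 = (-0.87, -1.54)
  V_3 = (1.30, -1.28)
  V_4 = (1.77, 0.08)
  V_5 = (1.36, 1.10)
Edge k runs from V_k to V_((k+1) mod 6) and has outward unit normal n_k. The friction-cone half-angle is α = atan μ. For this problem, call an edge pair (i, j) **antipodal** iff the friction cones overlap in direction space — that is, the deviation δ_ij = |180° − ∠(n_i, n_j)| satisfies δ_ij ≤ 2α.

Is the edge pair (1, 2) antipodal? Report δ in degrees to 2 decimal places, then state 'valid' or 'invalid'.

δ = 106.33°, invalid

α = atan 0.7 = 34.99°;  2α = 69.98°
edge 1: e_1 = (+0.86, -2.01);  n_1 = (-0.9194, -0.3934)
edge 2: e_2 = (+2.17, +0.26);  n_2 = (+0.1190, -0.9929)
∠(n_1, n_2) = 73.67°
δ = |180° − 73.67°| = 106.33°
106.33° > 2α = 69.98°  →  invalid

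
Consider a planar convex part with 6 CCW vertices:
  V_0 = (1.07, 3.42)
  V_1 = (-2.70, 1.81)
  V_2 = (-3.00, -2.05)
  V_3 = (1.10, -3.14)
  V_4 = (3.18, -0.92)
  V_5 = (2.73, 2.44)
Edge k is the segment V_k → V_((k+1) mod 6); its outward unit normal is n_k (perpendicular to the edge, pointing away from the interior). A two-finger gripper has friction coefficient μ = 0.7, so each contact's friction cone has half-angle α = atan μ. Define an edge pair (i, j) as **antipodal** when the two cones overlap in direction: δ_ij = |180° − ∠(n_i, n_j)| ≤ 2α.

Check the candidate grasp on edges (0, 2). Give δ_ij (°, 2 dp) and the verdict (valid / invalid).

α = atan 0.7 = 34.99°;  2α = 69.98°
edge 0: e_0 = (-3.77, -1.61);  n_0 = (-0.3927, +0.9196)
edge 2: e_2 = (+4.10, -1.09);  n_2 = (-0.2569, -0.9664)
∠(n_0, n_2) = 141.99°
δ = |180° − 141.99°| = 38.01°
38.01° ≤ 2α = 69.98°  →  valid

δ = 38.01°, valid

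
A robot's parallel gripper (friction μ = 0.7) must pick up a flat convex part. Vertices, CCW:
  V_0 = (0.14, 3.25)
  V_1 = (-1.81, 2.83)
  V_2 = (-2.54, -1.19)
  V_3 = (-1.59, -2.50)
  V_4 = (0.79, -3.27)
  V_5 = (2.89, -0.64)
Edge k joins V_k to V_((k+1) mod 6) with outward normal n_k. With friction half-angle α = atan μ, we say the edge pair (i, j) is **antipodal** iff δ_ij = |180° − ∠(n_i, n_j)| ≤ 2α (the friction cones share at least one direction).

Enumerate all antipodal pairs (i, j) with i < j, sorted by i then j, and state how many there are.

α = atan 0.7 = 34.99°;  2α = 69.98°
n_0 = (-0.2106, +0.9776)
n_1 = (-0.9839, +0.1787)
n_2 = (-0.8095, -0.5871)
n_3 = (-0.3078, -0.9514)
n_4 = (+0.7814, -0.6240)
n_5 = (+0.8166, +0.5773)
  (0,1): δ = 112.45°  ·
  (0,2): δ = 66.21°  ✓
  (0,3): δ = 30.08°  ✓
  (0,4): δ = 39.24°  ✓
  (0,5): δ = 113.10°  ·
  (1,2): δ = 133.76°  ·
  (1,3): δ = 97.64°  ·
  (1,4): δ = 28.31°  ✓
  (1,5): δ = 45.55°  ✓
  (2,3): δ = 143.88°  ·
  (2,4): δ = 74.56°  ·
  (2,5): δ = 0.69°  ✓
  (3,4): δ = 110.68°  ·
  (3,5): δ = 36.81°  ✓
  (4,5): δ = 106.14°  ·
antipodal pairs: 7

count = 7; pairs: (0,2), (0,3), (0,4), (1,4), (1,5), (2,5), (3,5)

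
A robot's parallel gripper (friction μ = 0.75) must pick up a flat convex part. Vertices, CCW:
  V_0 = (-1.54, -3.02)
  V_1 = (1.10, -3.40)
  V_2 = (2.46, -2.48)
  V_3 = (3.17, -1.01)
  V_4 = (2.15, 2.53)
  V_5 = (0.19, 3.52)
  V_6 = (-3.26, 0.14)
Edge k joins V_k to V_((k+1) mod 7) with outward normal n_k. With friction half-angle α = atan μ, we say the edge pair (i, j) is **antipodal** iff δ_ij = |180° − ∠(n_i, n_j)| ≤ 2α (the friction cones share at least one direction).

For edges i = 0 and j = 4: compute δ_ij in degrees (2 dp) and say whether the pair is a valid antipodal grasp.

δ = 18.61°, valid

α = atan 0.75 = 36.87°;  2α = 73.74°
edge 0: e_0 = (+2.64, -0.38);  n_0 = (-0.1425, -0.9898)
edge 4: e_4 = (-1.96, +0.99);  n_4 = (+0.4509, +0.8926)
∠(n_0, n_4) = 161.39°
δ = |180° − 161.39°| = 18.61°
18.61° ≤ 2α = 73.74°  →  valid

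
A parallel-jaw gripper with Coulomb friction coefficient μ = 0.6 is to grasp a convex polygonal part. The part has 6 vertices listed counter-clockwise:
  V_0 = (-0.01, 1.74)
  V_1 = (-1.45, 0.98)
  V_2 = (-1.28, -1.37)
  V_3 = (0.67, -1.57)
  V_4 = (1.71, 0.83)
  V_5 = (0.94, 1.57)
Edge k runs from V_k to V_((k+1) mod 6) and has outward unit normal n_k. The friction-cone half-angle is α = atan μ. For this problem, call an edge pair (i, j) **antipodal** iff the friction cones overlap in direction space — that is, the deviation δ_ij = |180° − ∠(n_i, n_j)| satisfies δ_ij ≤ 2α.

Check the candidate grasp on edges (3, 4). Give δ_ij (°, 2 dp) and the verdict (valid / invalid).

α = atan 0.6 = 30.96°;  2α = 61.93°
edge 3: e_3 = (+1.04, +2.40);  n_3 = (+0.9176, -0.3976)
edge 4: e_4 = (-0.77, +0.74);  n_4 = (+0.6929, +0.7210)
∠(n_3, n_4) = 69.57°
δ = |180° − 69.57°| = 110.43°
110.43° > 2α = 61.93°  →  invalid

δ = 110.43°, invalid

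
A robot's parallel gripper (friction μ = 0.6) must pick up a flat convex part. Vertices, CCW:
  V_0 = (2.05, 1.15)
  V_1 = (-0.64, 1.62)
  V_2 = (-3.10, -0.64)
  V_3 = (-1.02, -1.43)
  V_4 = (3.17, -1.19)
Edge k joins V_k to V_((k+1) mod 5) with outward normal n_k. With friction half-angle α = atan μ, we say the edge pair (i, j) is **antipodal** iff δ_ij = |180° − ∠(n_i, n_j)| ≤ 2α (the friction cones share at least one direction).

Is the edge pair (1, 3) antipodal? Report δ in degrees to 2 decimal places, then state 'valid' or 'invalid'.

α = atan 0.6 = 30.96°;  2α = 61.93°
edge 1: e_1 = (-2.46, -2.26);  n_1 = (-0.6765, +0.7364)
edge 3: e_3 = (+4.19, +0.24);  n_3 = (+0.0572, -0.9984)
∠(n_1, n_3) = 140.70°
δ = |180° − 140.70°| = 39.30°
39.30° ≤ 2α = 61.93°  →  valid

δ = 39.30°, valid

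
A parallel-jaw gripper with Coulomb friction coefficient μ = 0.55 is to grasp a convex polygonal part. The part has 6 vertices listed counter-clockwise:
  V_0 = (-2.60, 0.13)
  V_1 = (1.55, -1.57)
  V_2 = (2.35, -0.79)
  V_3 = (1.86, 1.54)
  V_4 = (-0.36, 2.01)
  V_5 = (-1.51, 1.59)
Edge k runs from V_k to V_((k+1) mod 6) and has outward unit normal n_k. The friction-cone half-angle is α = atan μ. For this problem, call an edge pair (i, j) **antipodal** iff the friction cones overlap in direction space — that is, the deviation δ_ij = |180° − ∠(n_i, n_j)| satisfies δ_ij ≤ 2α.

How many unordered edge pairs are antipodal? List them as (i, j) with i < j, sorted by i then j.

α = atan 0.55 = 28.81°;  2α = 57.62°
n_0 = (-0.3791, -0.9254)
n_1 = (+0.6981, -0.7160)
n_2 = (+0.9786, +0.2058)
n_3 = (+0.2071, +0.9783)
n_4 = (-0.3431, +0.9393)
n_5 = (-0.8013, +0.5982)
  (0,1): δ = 113.45°  ·
  (0,2): δ = 55.85°  ✓
  (0,3): δ = 10.32°  ✓
  (0,4): δ = 42.34°  ✓
  (0,5): δ = 75.53°  ·
  (1,2): δ = 122.40°  ·
  (1,3): δ = 56.23°  ✓
  (1,4): δ = 24.21°  ✓
  (1,5): δ = 8.98°  ✓
  (2,3): δ = 113.83°  ·
  (2,4): δ = 81.81°  ·
  (2,5): δ = 48.62°  ✓
  (3,4): δ = 147.98°  ·
  (3,5): δ = 114.79°  ·
  (4,5): δ = 146.81°  ·
antipodal pairs: 7

count = 7; pairs: (0,2), (0,3), (0,4), (1,3), (1,4), (1,5), (2,5)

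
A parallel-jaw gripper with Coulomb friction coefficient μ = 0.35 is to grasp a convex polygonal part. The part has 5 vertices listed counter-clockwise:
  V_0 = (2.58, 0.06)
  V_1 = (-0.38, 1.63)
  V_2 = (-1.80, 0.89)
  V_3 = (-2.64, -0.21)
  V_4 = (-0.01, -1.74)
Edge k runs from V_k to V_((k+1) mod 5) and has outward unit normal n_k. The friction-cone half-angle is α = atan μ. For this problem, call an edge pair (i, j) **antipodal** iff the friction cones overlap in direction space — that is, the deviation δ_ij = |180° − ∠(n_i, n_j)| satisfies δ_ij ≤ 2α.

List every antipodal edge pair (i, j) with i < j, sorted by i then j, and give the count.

count = 3; pairs: (0,3), (1,4), (2,4)

α = atan 0.35 = 19.29°;  2α = 38.58°
n_0 = (+0.4686, +0.8834)
n_1 = (-0.4621, +0.8868)
n_2 = (-0.7948, +0.6069)
n_3 = (-0.5028, -0.8644)
n_4 = (+0.5707, -0.8212)
  (0,1): δ = 124.53°  ·
  (0,2): δ = 99.42°  ·
  (0,3): δ = 2.25°  ✓
  (0,4): δ = 62.74°  ·
  (1,2): δ = 154.89°  ·
  (1,3): δ = 57.71°  ·
  (1,4): δ = 7.27°  ✓
  (2,3): δ = 82.82°  ·
  (2,4): δ = 17.83°  ✓
  (3,4): δ = 115.01°  ·
antipodal pairs: 3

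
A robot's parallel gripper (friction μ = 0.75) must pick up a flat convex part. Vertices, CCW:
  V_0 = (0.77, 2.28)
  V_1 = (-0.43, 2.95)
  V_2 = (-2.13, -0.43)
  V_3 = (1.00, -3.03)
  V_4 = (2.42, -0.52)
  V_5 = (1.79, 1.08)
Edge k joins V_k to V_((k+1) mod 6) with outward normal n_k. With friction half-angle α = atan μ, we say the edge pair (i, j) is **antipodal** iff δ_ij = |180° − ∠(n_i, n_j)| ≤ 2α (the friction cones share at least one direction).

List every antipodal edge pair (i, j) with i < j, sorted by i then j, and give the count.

count = 6; pairs: (0,2), (1,3), (1,4), (1,5), (2,4), (2,5)

α = atan 0.75 = 36.87°;  2α = 73.74°
n_0 = (+0.4875, +0.8731)
n_1 = (-0.8934, +0.4493)
n_2 = (-0.6390, -0.7692)
n_3 = (+0.8704, -0.4924)
n_4 = (+0.9305, +0.3664)
n_5 = (+0.7619, +0.6476)
  (0,1): δ = 87.52°  ·
  (0,2): δ = 10.54°  ✓
  (0,3): δ = 89.68°  ·
  (0,4): δ = 140.67°  ·
  (0,5): δ = 159.54°  ·
  (1,2): δ = 103.01°  ·
  (1,3): δ = 2.80°  ✓
  (1,4): δ = 48.19°  ✓
  (1,5): δ = 67.07°  ✓
  (2,3): δ = 79.78°  ·
  (2,4): δ = 28.79°  ✓
  (2,5): δ = 9.92°  ✓
  (3,4): δ = 129.01°  ·
  (3,5): δ = 110.14°  ·
  (4,5): δ = 161.13°  ·
antipodal pairs: 6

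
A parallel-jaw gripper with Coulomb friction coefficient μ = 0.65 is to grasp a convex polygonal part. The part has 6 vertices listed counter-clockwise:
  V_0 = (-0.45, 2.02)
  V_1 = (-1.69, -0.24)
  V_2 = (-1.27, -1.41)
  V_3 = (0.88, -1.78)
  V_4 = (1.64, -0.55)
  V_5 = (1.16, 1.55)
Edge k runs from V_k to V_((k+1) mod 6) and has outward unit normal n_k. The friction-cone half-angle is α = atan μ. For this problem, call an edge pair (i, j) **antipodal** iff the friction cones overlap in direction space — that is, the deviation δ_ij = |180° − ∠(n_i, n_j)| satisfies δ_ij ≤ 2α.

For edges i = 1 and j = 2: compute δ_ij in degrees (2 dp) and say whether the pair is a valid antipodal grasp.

α = atan 0.65 = 33.02°;  2α = 66.05°
edge 1: e_1 = (+0.42, -1.17);  n_1 = (-0.9412, -0.3379)
edge 2: e_2 = (+2.15, -0.37);  n_2 = (-0.1696, -0.9855)
∠(n_1, n_2) = 60.49°
δ = |180° − 60.49°| = 119.51°
119.51° > 2α = 66.05°  →  invalid

δ = 119.51°, invalid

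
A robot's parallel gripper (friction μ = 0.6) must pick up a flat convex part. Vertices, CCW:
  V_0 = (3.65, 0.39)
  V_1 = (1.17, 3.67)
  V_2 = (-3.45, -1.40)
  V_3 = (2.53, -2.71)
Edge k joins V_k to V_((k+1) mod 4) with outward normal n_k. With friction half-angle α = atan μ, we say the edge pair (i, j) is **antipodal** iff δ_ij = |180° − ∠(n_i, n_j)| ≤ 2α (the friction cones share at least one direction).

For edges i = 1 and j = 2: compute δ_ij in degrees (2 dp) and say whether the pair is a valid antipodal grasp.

δ = 60.02°, valid

α = atan 0.6 = 30.96°;  2α = 61.93°
edge 1: e_1 = (-4.62, -5.07);  n_1 = (-0.7391, +0.6735)
edge 2: e_2 = (+5.98, -1.31);  n_2 = (-0.2140, -0.9768)
∠(n_1, n_2) = 119.98°
δ = |180° − 119.98°| = 60.02°
60.02° ≤ 2α = 61.93°  →  valid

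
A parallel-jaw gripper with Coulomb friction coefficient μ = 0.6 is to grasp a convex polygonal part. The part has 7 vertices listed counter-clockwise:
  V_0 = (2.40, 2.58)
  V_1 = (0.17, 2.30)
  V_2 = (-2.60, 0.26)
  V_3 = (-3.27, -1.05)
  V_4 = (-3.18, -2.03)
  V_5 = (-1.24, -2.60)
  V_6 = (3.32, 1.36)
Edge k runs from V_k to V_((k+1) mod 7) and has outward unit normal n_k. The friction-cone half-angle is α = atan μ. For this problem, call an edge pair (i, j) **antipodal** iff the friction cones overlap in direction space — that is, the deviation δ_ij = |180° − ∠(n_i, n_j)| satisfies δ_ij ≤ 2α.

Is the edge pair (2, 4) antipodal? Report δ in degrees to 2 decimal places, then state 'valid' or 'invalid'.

δ = 79.29°, invalid

α = atan 0.6 = 30.96°;  2α = 61.93°
edge 2: e_2 = (-0.67, -1.31);  n_2 = (-0.8903, +0.4554)
edge 4: e_4 = (+1.94, -0.57);  n_4 = (-0.2819, -0.9594)
∠(n_2, n_4) = 100.71°
δ = |180° − 100.71°| = 79.29°
79.29° > 2α = 61.93°  →  invalid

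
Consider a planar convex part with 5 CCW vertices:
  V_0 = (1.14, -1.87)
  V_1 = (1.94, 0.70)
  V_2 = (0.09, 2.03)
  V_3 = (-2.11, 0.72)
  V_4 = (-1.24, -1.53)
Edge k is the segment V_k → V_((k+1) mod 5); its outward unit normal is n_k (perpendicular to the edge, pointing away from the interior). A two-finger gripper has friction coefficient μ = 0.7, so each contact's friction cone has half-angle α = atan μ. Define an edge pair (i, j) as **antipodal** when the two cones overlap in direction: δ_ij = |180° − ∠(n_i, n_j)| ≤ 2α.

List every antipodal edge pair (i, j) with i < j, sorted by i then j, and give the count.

count = 5; pairs: (0,2), (0,3), (1,3), (1,4), (2,4)

α = atan 0.7 = 34.99°;  2α = 69.98°
n_0 = (+0.9548, -0.2972)
n_1 = (+0.5837, +0.8120)
n_2 = (-0.5116, +0.8592)
n_3 = (-0.9327, -0.3606)
n_4 = (-0.1414, -0.9899)
  (0,1): δ = 108.42°  ·
  (0,2): δ = 41.94°  ✓
  (0,3): δ = 38.43°  ✓
  (0,4): δ = 99.16°  ·
  (1,2): δ = 113.52°  ·
  (1,3): δ = 33.15°  ✓
  (1,4): δ = 27.58°  ✓
  (2,3): δ = 99.63°  ·
  (2,4): δ = 38.90°  ✓
  (3,4): δ = 119.27°  ·
antipodal pairs: 5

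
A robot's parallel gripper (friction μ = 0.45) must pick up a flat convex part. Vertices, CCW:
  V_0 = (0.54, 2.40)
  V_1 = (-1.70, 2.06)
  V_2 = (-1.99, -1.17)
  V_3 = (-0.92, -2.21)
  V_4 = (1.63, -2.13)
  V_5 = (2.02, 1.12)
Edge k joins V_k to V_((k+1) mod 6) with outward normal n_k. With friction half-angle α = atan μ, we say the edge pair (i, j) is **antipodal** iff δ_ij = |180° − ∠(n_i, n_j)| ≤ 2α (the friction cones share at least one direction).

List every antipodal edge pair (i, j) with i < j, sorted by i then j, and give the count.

α = atan 0.45 = 24.23°;  2α = 48.46°
n_0 = (-0.1501, +0.9887)
n_1 = (-0.9960, +0.0894)
n_2 = (-0.6970, -0.7171)
n_3 = (+0.0314, -0.9995)
n_4 = (+0.9929, -0.1191)
n_5 = (+0.6542, +0.7564)
  (0,1): δ = 103.76°  ·
  (0,2): δ = 52.82°  ·
  (0,3): δ = 6.83°  ✓
  (0,4): δ = 74.53°  ·
  (0,5): δ = 130.51°  ·
  (1,2): δ = 129.05°  ·
  (1,3): δ = 83.07°  ·
  (1,4): δ = 1.71°  ✓
  (1,5): δ = 54.28°  ·
  (2,3): δ = 134.02°  ·
  (2,4): δ = 52.66°  ·
  (2,5): δ = 3.33°  ✓
  (3,4): δ = 98.64°  ·
  (3,5): δ = 42.65°  ✓
  (4,5): δ = 124.01°  ·
antipodal pairs: 4

count = 4; pairs: (0,3), (1,4), (2,5), (3,5)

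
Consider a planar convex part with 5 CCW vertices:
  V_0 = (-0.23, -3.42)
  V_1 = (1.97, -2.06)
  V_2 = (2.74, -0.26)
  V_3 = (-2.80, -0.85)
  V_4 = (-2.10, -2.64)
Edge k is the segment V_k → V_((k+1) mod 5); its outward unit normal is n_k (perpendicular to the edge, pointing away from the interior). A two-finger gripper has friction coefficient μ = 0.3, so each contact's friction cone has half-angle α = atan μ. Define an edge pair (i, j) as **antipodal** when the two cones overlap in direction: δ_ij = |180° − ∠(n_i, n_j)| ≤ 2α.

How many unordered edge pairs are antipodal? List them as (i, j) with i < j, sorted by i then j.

count = 2; pairs: (0,2), (2,4)

α = atan 0.3 = 16.70°;  2α = 33.40°
n_0 = (+0.5258, -0.8506)
n_1 = (+0.9194, -0.3933)
n_2 = (-0.1059, +0.9944)
n_3 = (-0.9313, -0.3642)
n_4 = (-0.3850, -0.9229)
  (0,1): δ = 144.88°  ·
  (0,2): δ = 25.64°  ✓
  (0,3): δ = 79.63°  ·
  (0,4): δ = 125.63°  ·
  (1,2): δ = 60.76°  ·
  (1,3): δ = 44.52°  ·
  (1,4): δ = 90.52°  ·
  (2,3): δ = 74.72°  ·
  (2,4): δ = 28.72°  ✓
  (3,4): δ = 134.00°  ·
antipodal pairs: 2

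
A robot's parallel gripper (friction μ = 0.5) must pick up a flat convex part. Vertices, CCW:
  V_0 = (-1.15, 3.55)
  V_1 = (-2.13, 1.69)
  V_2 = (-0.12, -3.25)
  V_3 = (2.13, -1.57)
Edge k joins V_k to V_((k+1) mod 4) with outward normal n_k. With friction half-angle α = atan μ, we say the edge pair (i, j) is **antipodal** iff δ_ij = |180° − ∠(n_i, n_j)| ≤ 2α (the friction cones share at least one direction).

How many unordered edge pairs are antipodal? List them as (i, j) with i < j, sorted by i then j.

α = atan 0.5 = 26.57°;  2α = 53.13°
n_0 = (-0.8847, +0.4661)
n_1 = (-0.9263, -0.3769)
n_2 = (+0.5983, -0.8013)
n_3 = (+0.8420, +0.5394)
  (0,1): δ = 130.08°  ·
  (0,2): δ = 25.47°  ✓
  (0,3): δ = 60.43°  ·
  (1,2): δ = 75.39°  ·
  (1,3): δ = 10.50°  ✓
  (2,3): δ = 94.10°  ·
antipodal pairs: 2

count = 2; pairs: (0,2), (1,3)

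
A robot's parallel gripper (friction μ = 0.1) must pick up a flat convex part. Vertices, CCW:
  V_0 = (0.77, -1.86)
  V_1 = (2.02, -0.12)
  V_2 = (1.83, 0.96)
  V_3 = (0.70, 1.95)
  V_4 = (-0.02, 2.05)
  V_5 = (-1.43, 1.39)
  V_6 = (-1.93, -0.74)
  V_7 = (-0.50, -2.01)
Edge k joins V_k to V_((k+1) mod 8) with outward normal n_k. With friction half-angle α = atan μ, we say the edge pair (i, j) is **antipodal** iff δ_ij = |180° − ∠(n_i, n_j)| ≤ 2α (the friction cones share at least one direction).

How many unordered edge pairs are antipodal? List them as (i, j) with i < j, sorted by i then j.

count = 1; pairs: (2,6)

α = atan 0.1 = 5.71°;  2α = 11.42°
n_0 = (+0.8122, -0.5834)
n_1 = (+0.9849, +0.1733)
n_2 = (+0.6590, +0.7522)
n_3 = (+0.1376, +0.9905)
n_4 = (-0.4239, +0.9057)
n_5 = (-0.9735, +0.2285)
n_6 = (-0.6640, -0.7477)
n_7 = (+0.1173, -0.9931)
  (0,1): δ = 134.33°  ·
  (0,2): δ = 95.53°  ·
  (0,3): δ = 62.21°  ·
  (0,4): δ = 29.22°  ·
  (0,5): δ = 22.48°  ·
  (0,6): δ = 84.08°  ·
  (0,7): δ = 132.43°  ·
  (1,2): δ = 141.20°  ·
  (1,3): δ = 107.88°  ·
  (1,4): δ = 74.89°  ·
  (1,5): δ = 23.19°  ·
  (1,6): δ = 38.41°  ·
  (1,7): δ = 86.76°  ·
  (2,3): δ = 146.69°  ·
  (2,4): δ = 113.69°  ·
  (2,5): δ = 61.99°  ·
  (2,6): δ = 0.39°  ✓
  (2,7): δ = 47.96°  ·
  (3,4): δ = 147.01°  ·
  (3,5): δ = 95.30°  ·
  (3,6): δ = 33.70°  ·
  (3,7): δ = 14.64°  ·
  (4,5): δ = 128.29°  ·
  (4,6): δ = 66.69°  ·
  (4,7): δ = 18.35°  ·
  (5,6): δ = 118.40°  ·
  (5,7): δ = 70.05°  ·
  (6,7): δ = 131.66°  ·
antipodal pairs: 1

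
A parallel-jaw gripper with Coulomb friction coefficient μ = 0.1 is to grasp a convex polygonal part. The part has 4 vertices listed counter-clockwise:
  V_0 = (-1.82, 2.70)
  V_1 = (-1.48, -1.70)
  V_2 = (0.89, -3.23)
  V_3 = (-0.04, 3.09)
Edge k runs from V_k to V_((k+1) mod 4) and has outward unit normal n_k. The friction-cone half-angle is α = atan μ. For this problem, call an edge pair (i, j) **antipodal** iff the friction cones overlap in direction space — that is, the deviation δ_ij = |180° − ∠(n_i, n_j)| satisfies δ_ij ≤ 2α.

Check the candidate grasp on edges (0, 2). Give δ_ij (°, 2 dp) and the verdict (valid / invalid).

α = atan 0.1 = 5.71°;  2α = 11.42°
edge 0: e_0 = (+0.34, -4.40);  n_0 = (-0.9970, -0.0770)
edge 2: e_2 = (-0.93, +6.32);  n_2 = (+0.9893, +0.1456)
∠(n_0, n_2) = 176.05°
δ = |180° − 176.05°| = 3.95°
3.95° ≤ 2α = 11.42°  →  valid

δ = 3.95°, valid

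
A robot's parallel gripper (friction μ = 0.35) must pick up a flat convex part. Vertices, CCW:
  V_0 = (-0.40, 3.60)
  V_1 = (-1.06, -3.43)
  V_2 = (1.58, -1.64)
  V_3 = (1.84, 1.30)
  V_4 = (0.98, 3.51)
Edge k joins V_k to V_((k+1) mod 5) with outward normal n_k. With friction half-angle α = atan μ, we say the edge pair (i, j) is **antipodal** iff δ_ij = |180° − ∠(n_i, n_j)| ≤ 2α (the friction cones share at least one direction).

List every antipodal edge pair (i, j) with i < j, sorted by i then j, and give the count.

count = 3; pairs: (0,2), (0,3), (1,4)

α = atan 0.35 = 19.29°;  2α = 38.58°
n_0 = (-0.9956, +0.0935)
n_1 = (+0.5612, -0.8277)
n_2 = (+0.9961, -0.0881)
n_3 = (+0.9319, +0.3626)
n_4 = (+0.0651, +0.9979)
  (0,1): δ = 50.50°  ·
  (0,2): δ = 0.31°  ✓
  (0,3): δ = 26.63°  ✓
  (0,4): δ = 91.63°  ·
  (1,2): δ = 129.19°  ·
  (1,3): δ = 102.88°  ·
  (1,4): δ = 37.87°  ✓
  (2,3): δ = 153.68°  ·
  (2,4): δ = 88.68°  ·
  (3,4): δ = 114.99°  ·
antipodal pairs: 3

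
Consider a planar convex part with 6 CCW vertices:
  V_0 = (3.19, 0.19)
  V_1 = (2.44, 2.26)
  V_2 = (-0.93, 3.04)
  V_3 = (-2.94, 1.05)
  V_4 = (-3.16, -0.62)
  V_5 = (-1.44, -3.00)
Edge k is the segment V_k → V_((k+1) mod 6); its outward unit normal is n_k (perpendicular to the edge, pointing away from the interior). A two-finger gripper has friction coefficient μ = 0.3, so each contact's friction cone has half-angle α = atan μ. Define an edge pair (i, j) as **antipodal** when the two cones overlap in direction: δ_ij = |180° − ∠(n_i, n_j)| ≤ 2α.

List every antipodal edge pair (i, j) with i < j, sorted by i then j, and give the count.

α = atan 0.3 = 16.70°;  2α = 33.40°
n_0 = (+0.9402, +0.3406)
n_1 = (+0.2255, +0.9742)
n_2 = (-0.7036, +0.7106)
n_3 = (-0.9914, +0.1306)
n_4 = (-0.8105, -0.5857)
n_5 = (+0.5674, -0.8235)
  (0,1): δ = 122.95°  ·
  (0,2): δ = 65.20°  ·
  (0,3): δ = 27.42°  ✓
  (0,4): δ = 15.94°  ✓
  (0,5): δ = 104.65°  ·
  (1,2): δ = 122.25°  ·
  (1,3): δ = 84.47°  ·
  (1,4): δ = 41.11°  ·
  (1,5): δ = 47.60°  ·
  (2,3): δ = 142.22°  ·
  (2,4): δ = 98.86°  ·
  (2,5): δ = 10.15°  ✓
  (3,4): δ = 136.64°  ·
  (3,5): δ = 47.93°  ·
  (4,5): δ = 91.29°  ·
antipodal pairs: 3

count = 3; pairs: (0,3), (0,4), (2,5)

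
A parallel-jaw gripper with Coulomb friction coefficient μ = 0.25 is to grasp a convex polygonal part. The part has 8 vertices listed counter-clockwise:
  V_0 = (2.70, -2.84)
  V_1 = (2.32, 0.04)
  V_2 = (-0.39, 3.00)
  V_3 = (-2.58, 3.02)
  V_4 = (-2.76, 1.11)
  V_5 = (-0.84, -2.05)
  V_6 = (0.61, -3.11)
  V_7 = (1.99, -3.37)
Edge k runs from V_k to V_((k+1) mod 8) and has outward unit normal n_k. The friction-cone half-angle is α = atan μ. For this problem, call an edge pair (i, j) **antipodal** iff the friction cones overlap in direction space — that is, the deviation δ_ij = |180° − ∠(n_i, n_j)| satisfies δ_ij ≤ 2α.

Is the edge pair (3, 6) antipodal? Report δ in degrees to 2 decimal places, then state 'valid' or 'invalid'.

δ = 95.29°, invalid

α = atan 0.25 = 14.04°;  2α = 28.07°
edge 3: e_3 = (-0.18, -1.91);  n_3 = (-0.9956, +0.0938)
edge 6: e_6 = (+1.38, -0.26);  n_6 = (-0.1851, -0.9827)
∠(n_3, n_6) = 84.71°
δ = |180° − 84.71°| = 95.29°
95.29° > 2α = 28.07°  →  invalid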